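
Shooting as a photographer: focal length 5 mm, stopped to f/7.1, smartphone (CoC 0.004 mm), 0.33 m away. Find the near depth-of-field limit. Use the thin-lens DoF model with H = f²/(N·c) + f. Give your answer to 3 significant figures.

Hyperfocal distance H = f²/(N·c) + f = 5²/(7.1 × 0.004) + 5 = 25/0.0284 + 5 ≈ 885.3 mm ≈ 0.885 m.
Near limit Dn = s·(H − f)/(H + s − 2f) = 330 × (885.3 − 5) / (885.3 + 330 − 2 × 5) = 330 × 880.3 / 1205.3 ≈ 241.02 mm.

241 mm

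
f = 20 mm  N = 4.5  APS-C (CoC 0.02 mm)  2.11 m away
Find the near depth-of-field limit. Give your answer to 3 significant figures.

Hyperfocal distance H = f²/(N·c) + f = 20²/(4.5 × 0.02) + 20 = 400/0.09 + 20 ≈ 4464.4 mm ≈ 4.464 m.
Near limit Dn = s·(H − f)/(H + s − 2f) = 2110 × (4464.4 − 20) / (4464.4 + 2110 − 2 × 20) = 2110 × 4444.4 / 6534.4 ≈ 1435.1 mm ≈ 1.44 m.

1.44 m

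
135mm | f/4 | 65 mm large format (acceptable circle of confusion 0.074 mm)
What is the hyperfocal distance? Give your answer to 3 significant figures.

61.7 m

Hyperfocal distance H = f²/(N·c) + f = 135²/(4 × 0.074) + 135 = 18225/0.296 + 135 ≈ 61705.9 mm ≈ 61.7 m.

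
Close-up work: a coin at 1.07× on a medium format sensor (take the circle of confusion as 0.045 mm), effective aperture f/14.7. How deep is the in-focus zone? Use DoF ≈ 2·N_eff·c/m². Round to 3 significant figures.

At magnification m, DoF ≈ 2·N_eff·c/m² = 2 × 14.7 × 0.045 / 1.07² = 1.323 / 1.145 ≈ 1.16 mm.

1.16 mm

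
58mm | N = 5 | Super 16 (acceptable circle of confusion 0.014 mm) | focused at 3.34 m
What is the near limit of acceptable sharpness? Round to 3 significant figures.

3.13 m

Hyperfocal distance H = f²/(N·c) + f = 58²/(5 × 0.014) + 58 = 3364/0.07 + 58 ≈ 48115.1 mm ≈ 48.12 m.
Near limit Dn = s·(H − f)/(H + s − 2f) = 3340 × (48115.1 − 58) / (48115.1 + 3340 − 2 × 58) = 3340 × 48057.1 / 51339.1 ≈ 3126.5 mm ≈ 3.13 m.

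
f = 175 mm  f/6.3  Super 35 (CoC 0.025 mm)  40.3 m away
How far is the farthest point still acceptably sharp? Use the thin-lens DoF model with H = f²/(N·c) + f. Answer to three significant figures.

50.8 m

Hyperfocal distance H = f²/(N·c) + f = 175²/(6.3 × 0.025) + 175 = 30625/0.1575 + 175 ≈ 194619.4 mm ≈ 194.6 m.
Far limit Df = s·(H − f)/(H − s) = 40300 × (194619.4 − 175) / (194619.4 − 40300) = 40300 × 194444.4 / 154319.4 ≈ 50779 mm ≈ 50.8 m.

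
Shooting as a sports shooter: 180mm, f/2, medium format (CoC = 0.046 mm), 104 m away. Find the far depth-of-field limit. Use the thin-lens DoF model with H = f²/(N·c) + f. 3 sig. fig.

Hyperfocal distance H = f²/(N·c) + f = 180²/(2 × 0.046) + 180 = 32400/0.092 + 180 ≈ 352353.9 mm ≈ 352.4 m.
Far limit Df = s·(H − f)/(H − s) = 104000 × (352353.9 − 180) / (352353.9 − 104000) = 104000 × 352173.9 / 248353.9 ≈ 147475 mm ≈ 147 m.

147 m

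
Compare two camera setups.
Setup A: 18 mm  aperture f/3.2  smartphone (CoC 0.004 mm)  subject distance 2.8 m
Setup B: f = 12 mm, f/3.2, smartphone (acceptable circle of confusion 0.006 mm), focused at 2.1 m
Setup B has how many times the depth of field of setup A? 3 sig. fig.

Setup A: H = 18²/(3.2×0.004) + 18 ≈ 25330.5 mm; DoF = Df − Dn = 3145.74 − 2522.74 ≈ 623.00 mm.
Setup B: H = 12²/(3.2×0.006) + 12 ≈ 7512.0 mm; DoF = Df − Dn = 2910.2 − 1642.7 ≈ 1267.5 mm.
Ratio = 1267.5 / 623.00 ≈ 2.03.

2.03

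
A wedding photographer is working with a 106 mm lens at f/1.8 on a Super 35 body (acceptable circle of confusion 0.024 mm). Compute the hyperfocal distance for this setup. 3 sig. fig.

260 m

Hyperfocal distance H = f²/(N·c) + f = 106²/(1.8 × 0.024) + 106 = 11236/0.0432 + 106 ≈ 260198.6 mm ≈ 260 m.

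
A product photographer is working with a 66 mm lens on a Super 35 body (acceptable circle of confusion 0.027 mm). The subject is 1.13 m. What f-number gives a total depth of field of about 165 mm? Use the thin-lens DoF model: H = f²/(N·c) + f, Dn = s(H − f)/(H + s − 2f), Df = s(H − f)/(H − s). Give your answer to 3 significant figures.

Write h = H − f = f²/(N·c). The thin-lens limits are Dn = s·h/(h + (s−f)) and Df = s·h/(h − (s−f)), so DoF = Df − Dn = 2·s·(s−f)·h / (h² − (s−f)²).
That is a quadratic in h: DoF·h² − 2·s·(s−f)·h − DoF·(s−f)² = 0 ⇒ h = (s−f)·(s + √(s² + DoF²)) / DoF = 1064 × (1130 + √(1130² + 165²)) / 165 = 1064 × (1130 + 1141.98) / 165 ≈ 14651 mm.
Then N = f²/(c·h) = 66² / (0.027 × 14651) = 4356 / 395.57 ≈ 11.

f/11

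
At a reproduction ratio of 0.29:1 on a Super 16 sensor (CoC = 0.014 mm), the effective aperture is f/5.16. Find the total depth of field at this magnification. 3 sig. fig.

At magnification m, DoF ≈ 2·N_eff·c/m² = 2 × 5.16 × 0.014 / 0.29² = 0.1445 / 0.0841 ≈ 1.72 mm.

1.72 mm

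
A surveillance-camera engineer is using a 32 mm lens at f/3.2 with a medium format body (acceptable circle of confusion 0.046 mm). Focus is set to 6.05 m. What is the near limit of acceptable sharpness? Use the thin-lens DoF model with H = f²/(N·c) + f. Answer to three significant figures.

3.24 m

Hyperfocal distance H = f²/(N·c) + f = 32²/(3.2 × 0.046) + 32 = 1024/0.1472 + 32 ≈ 6988.5 mm ≈ 6.989 m.
Near limit Dn = s·(H − f)/(H + s − 2f) = 6050 × (6988.5 − 32) / (6988.5 + 6050 − 2 × 32) = 6050 × 6956.5 / 12974.5 ≈ 3243.8 mm ≈ 3.24 m.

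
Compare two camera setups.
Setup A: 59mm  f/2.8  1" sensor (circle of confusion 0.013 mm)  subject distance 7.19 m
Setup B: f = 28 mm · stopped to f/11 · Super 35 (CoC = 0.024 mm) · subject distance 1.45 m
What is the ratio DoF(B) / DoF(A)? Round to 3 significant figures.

Setup A: H = 59²/(2.8×0.013) + 59 ≈ 95690.9 mm; DoF = Df − Dn = 7769.3 − 6691.1 ≈ 1078.2 mm.
Setup B: H = 28²/(11×0.024) + 28 ≈ 2997.7 mm; DoF = Df − Dn = 2782.2 − 980.5 ≈ 1801.7 mm.
Ratio = 1801.7 / 1078.2 ≈ 1.67.

1.67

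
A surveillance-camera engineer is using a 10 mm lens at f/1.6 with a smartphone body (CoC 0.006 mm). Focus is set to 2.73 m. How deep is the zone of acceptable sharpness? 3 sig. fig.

Hyperfocal distance H = f²/(N·c) + f = 10²/(1.6 × 0.006) + 10 = 100/0.0096 + 10 ≈ 10426.7 mm ≈ 10.43 m.
Near limit Dn = s·(H − f)/(H + s − 2f) = 2730 × (10426.7 − 10) / (10426.7 + 2730 − 2 × 10) = 2730 × 10416.7 / 13136.7 ≈ 2164.7 mm.
Far limit Df = s·(H − f)/(H − s) = 2730 × (10426.7 − 10) / (10426.7 − 2730) = 2730 × 10416.7 / 7696.7 ≈ 3694.8 mm.
Depth of field = Df − Dn = 3694.8 − 2164.7 ≈ 1530.1 mm ≈ 1.53 m.

1.53 m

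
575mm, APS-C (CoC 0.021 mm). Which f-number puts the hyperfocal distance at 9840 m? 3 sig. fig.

f/1.60

Rearrange H = f²/(N·c) + f for N: N = f² / ((H − f)·c).
N = 575² / ((9840000 − 575) × 0.021) = 330625 / 206628 ≈ 1.60.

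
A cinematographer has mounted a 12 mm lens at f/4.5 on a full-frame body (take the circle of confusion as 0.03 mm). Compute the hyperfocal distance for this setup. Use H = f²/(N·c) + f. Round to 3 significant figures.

Hyperfocal distance H = f²/(N·c) + f = 12²/(4.5 × 0.03) + 12 = 144/0.135 + 12 ≈ 1078.7 mm ≈ 1.08 m.

1.08 m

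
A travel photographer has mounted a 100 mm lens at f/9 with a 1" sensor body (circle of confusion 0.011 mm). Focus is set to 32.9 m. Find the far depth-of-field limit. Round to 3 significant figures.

48.7 m

Hyperfocal distance H = f²/(N·c) + f = 100²/(9 × 0.011) + 100 = 10000/0.099 + 100 ≈ 101110.1 mm ≈ 101.1 m.
Far limit Df = s·(H − f)/(H − s) = 32900 × (101110.1 − 100) / (101110.1 − 32900) = 32900 × 101010.1 / 68210.1 ≈ 48721 mm ≈ 48.7 m.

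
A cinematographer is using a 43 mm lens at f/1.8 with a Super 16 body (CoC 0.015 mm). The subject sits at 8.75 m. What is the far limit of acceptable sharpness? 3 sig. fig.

10.0 m

Hyperfocal distance H = f²/(N·c) + f = 43²/(1.8 × 0.015) + 43 = 1849/0.027 + 43 ≈ 68524.5 mm ≈ 68.52 m.
Far limit Df = s·(H − f)/(H − s) = 8750 × (68524.5 − 43) / (68524.5 − 8750) = 8750 × 68481.5 / 59774.5 ≈ 10025 mm ≈ 10.0 m.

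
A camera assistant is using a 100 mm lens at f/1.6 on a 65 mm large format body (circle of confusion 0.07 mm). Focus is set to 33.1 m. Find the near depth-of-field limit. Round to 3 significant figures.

Hyperfocal distance H = f²/(N·c) + f = 100²/(1.6 × 0.07) + 100 = 10000/0.112 + 100 ≈ 89385.7 mm ≈ 89.39 m.
Near limit Dn = s·(H − f)/(H + s − 2f) = 33100 × (89385.7 − 100) / (89385.7 + 33100 − 2 × 100) = 33100 × 89285.7 / 122285.7 ≈ 24168 mm ≈ 24.2 m.

24.2 m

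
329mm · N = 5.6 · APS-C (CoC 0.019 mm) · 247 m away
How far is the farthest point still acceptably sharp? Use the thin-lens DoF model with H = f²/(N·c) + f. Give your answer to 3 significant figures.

Hyperfocal distance H = f²/(N·c) + f = 329²/(5.6 × 0.019) + 329 = 108241/0.1064 + 329 ≈ 1017631.6 mm ≈ 1018 m.
Far limit Df = s·(H − f)/(H − s) = 247000 × (1017631.6 − 329) / (1017631.6 − 247000) = 247000 × 1017302.6 / 770631.6 ≈ 326062 mm ≈ 326 m.

326 m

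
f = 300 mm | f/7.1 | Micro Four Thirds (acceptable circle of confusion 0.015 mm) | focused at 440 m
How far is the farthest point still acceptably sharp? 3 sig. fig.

Hyperfocal distance H = f²/(N·c) + f = 300²/(7.1 × 0.015) + 300 = 90000/0.1065 + 300 ≈ 845370.4 mm ≈ 845.4 m.
Far limit Df = s·(H − f)/(H − s) = 440000 × (845370.4 − 300) / (845370.4 − 440000) = 440000 × 845070.4 / 405370.4 ≈ 917262 mm ≈ 917 m.

917 m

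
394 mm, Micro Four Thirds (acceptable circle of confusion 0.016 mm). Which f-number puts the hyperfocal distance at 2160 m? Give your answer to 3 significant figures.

Rearrange H = f²/(N·c) + f for N: N = f² / ((H − f)·c).
N = 394² / ((2160000 − 394) × 0.016) = 155236 / 34554 ≈ 4.49.

f/4.49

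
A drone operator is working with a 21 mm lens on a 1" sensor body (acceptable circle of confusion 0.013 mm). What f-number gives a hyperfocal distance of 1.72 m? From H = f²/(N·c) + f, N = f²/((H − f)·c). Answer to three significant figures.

Rearrange H = f²/(N·c) + f for N: N = f² / ((H − f)·c).
N = 21² / ((1720 − 21) × 0.013) = 441 / 22.09 ≈ 20.

f/20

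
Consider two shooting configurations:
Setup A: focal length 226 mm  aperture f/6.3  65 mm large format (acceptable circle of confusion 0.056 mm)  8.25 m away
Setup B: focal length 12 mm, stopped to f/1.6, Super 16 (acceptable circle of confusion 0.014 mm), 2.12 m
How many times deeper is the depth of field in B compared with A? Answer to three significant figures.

Setup A: H = 226²/(6.3×0.056) + 226 ≈ 144999.2 mm; DoF = Df − Dn = 8734.08 − 7816.76 ≈ 917.32 mm.
Setup B: H = 12²/(1.6×0.014) + 12 ≈ 6440.6 mm; DoF = Df − Dn = 3154.3 − 1596.5 ≈ 1557.8 mm.
Ratio = 1557.8 / 917.32 ≈ 1.70.

1.70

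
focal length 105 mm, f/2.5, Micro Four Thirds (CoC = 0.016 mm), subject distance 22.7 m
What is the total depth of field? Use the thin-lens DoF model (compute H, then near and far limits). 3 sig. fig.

3.75 m

Hyperfocal distance H = f²/(N·c) + f = 105²/(2.5 × 0.016) + 105 = 11025/0.04 + 105 ≈ 275730.0 mm ≈ 275.7 m.
Near limit Dn = s·(H − f)/(H + s − 2f) = 22700 × (275730.0 − 105) / (275730.0 + 22700 − 2 × 105) = 22700 × 275625.0 / 298220.0 ≈ 20980.1 mm.
Far limit Df = s·(H − f)/(H − s) = 22700 × (275730.0 − 105) / (275730.0 − 22700) = 22700 × 275625.0 / 253030.0 ≈ 24727.1 mm.
Depth of field = Df − Dn = 24727.1 − 20980.1 ≈ 3747.0 mm ≈ 3.75 m.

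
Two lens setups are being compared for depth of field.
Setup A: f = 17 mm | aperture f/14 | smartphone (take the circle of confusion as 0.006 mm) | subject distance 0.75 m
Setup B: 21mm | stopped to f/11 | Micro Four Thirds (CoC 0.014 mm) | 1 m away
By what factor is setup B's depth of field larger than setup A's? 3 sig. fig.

2.31

Setup A: H = 17²/(14×0.006) + 17 ≈ 3457.5 mm; DoF = Df − Dn = 953.05 − 618.28 ≈ 334.77 mm.
Setup B: H = 21²/(11×0.014) + 21 ≈ 2884.6 mm; DoF = Df − Dn = 1519.46 − 745.23 ≈ 774.23 mm.
Ratio = 774.23 / 334.77 ≈ 2.31.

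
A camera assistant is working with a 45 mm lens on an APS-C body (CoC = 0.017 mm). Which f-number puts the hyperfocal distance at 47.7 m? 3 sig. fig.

f/2.50

Rearrange H = f²/(N·c) + f for N: N = f² / ((H − f)·c).
N = 45² / ((47700 − 45) × 0.017) = 2025 / 810.1 ≈ 2.50.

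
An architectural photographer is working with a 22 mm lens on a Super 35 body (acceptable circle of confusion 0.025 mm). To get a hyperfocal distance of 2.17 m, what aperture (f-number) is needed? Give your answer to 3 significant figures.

f/9.01

Rearrange H = f²/(N·c) + f for N: N = f² / ((H − f)·c).
N = 22² / ((2170 − 22) × 0.025) = 484 / 53.70 ≈ 9.01.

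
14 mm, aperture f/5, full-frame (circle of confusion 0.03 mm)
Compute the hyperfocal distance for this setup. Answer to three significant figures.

1.32 m

Hyperfocal distance H = f²/(N·c) + f = 14²/(5 × 0.03) + 14 = 196/0.15 + 14 ≈ 1320.7 mm ≈ 1.32 m.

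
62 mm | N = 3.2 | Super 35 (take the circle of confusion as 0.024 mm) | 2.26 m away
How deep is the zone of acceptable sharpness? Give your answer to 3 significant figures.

199 mm

Hyperfocal distance H = f²/(N·c) + f = 62²/(3.2 × 0.024) + 62 = 3844/0.0768 + 62 ≈ 50114.1 mm ≈ 50.11 m.
Near limit Dn = s·(H − f)/(H + s − 2f) = 2260 × (50114.1 − 62) / (50114.1 + 2260 − 2 × 62) = 2260 × 50052.1 / 52250.1 ≈ 2164.93 mm.
Far limit Df = s·(H − f)/(H − s) = 2260 × (50114.1 − 62) / (50114.1 − 2260) = 2260 × 50052.1 / 47854.1 ≈ 2363.80 mm.
Depth of field = Df − Dn = 2363.80 − 2164.93 ≈ 198.87 mm.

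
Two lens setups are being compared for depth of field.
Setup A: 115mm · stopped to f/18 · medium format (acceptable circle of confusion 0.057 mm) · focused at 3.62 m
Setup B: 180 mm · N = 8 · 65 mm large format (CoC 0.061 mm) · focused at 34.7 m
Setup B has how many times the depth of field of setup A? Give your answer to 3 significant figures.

Setup A: H = 115²/(18×0.057) + 115 ≈ 13004.9 mm; DoF = Df − Dn = 4972.0 − 2846.1 ≈ 2125.9 mm.
Setup B: H = 180²/(8×0.061) + 180 ≈ 66573.4 mm; DoF = Df − Dn = 72281 − 22830 ≈ 49451 mm.
Ratio = 49451 / 2125.9 ≈ 23.3.

23.3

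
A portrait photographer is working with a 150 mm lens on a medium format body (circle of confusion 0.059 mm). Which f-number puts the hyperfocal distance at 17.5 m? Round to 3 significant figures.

Rearrange H = f²/(N·c) + f for N: N = f² / ((H − f)·c).
N = 150² / ((17500 − 150) × 0.059) = 22500 / 1024 ≈ 22.

f/22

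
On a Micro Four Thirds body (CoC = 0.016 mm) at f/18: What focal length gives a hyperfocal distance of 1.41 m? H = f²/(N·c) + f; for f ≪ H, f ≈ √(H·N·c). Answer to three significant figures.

From H = f²/(N·c) + f, with f ≪ H: f ≈ √(H·N·c) = √(1410 × 18 × 0.016) = √406.08 ≈ 20.15 mm.
Exact: f² + N·c·f − N·c·H = 0 ⇒ f = (−N·c + √((N·c)² + 4·N·c·H))/2 = (−0.288 + √1624.4)/2 ≈ 20.008 mm ≈ 20.0 mm.

20.0 mm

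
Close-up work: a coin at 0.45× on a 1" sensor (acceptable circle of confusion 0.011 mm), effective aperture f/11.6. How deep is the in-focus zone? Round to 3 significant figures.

At magnification m, DoF ≈ 2·N_eff·c/m² = 2 × 11.6 × 0.011 / 0.45² = 0.2552 / 0.2025 ≈ 1.26 mm.

1.26 mm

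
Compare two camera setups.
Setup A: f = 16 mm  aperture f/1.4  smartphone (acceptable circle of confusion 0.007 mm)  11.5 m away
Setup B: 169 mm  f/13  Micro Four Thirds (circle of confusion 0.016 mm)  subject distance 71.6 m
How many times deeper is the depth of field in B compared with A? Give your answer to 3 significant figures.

8.15

Setup A: H = 16²/(1.4×0.007) + 16 ≈ 26138.4 mm; DoF = Df − Dn = 20522 − 7988 ≈ 12534 mm.
Setup B: H = 169²/(13×0.016) + 169 ≈ 137481.5 mm; DoF = Df − Dn = 149231 − 47099 ≈ 102132 mm.
Ratio = 102132 / 12534 ≈ 8.15.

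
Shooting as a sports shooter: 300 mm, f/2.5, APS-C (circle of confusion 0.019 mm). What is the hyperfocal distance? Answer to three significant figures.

1900 m

Hyperfocal distance H = f²/(N·c) + f = 300²/(2.5 × 0.019) + 300 = 90000/0.0475 + 300 ≈ 1895036.8 mm ≈ 1900 m.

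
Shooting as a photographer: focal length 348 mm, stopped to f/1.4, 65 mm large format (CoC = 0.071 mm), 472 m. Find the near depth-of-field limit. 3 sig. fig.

Hyperfocal distance H = f²/(N·c) + f = 348²/(1.4 × 0.071) + 348 = 121104/0.0994 + 348 ≈ 1218698.1 mm ≈ 1219 m.
Near limit Dn = s·(H − f)/(H + s − 2f) = 472000 × (1218698.1 − 348) / (1218698.1 + 472000 − 2 × 348) = 472000 × 1218350.1 / 1690002.1 ≈ 340273 mm ≈ 340 m.

340 m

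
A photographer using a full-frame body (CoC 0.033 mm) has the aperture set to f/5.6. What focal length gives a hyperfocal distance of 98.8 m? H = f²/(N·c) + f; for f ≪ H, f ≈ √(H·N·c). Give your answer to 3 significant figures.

From H = f²/(N·c) + f, with f ≪ H: f ≈ √(H·N·c) = √(98800 × 5.6 × 0.033) = √18258 ≈ 135.1 mm.
The +f correction barely moves this — solving exactly, f² + N·c·f − N·c·H = 0 ⇒ f = (−N·c + √((N·c)² + 4·N·c·H))/2 = (−0.1848 + √73033)/2 ≈ 135.03 mm, so f ≈ 135 mm.

135 mm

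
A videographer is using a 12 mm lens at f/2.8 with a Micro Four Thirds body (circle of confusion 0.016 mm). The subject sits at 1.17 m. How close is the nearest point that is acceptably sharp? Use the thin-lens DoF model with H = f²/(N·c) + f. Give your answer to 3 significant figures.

0.860 m

Hyperfocal distance H = f²/(N·c) + f = 12²/(2.8 × 0.016) + 12 = 144/0.0448 + 12 ≈ 3226.3 mm ≈ 3.226 m.
Near limit Dn = s·(H − f)/(H + s − 2f) = 1170 × (3226.3 − 12) / (3226.3 + 1170 − 2 × 12) = 1170 × 3214.3 / 4372.3 ≈ 860.13 mm ≈ 0.860 m.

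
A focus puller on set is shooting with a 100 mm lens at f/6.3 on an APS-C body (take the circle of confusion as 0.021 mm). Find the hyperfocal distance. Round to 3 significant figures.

75.7 m

Hyperfocal distance H = f²/(N·c) + f = 100²/(6.3 × 0.021) + 100 = 10000/0.1323 + 100 ≈ 75685.8 mm ≈ 75.7 m.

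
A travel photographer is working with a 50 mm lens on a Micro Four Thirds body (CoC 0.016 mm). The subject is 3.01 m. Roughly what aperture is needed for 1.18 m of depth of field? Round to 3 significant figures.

f/9.98

Write h = H − f = f²/(N·c). The thin-lens limits are Dn = s·h/(h + (s−f)) and Df = s·h/(h − (s−f)), so DoF = Df − Dn = 2·s·(s−f)·h / (h² − (s−f)²).
That is a quadratic in h: DoF·h² − 2·s·(s−f)·h − DoF·(s−f)² = 0 ⇒ h = (s−f)·(s + √(s² + DoF²)) / DoF = 2960 × (3010 + √(3010² + 1180²)) / 1180 = 2960 × (3010 + 3233.03) / 1180 ≈ 15660 mm.
Then N = f²/(c·h) = 50² / (0.016 × 15660) = 2500 / 250.57 ≈ 9.98.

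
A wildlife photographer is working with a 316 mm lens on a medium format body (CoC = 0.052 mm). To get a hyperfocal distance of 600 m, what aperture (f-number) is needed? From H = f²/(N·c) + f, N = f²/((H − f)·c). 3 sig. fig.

f/3.20

Rearrange H = f²/(N·c) + f for N: N = f² / ((H − f)·c).
N = 316² / ((600000 − 316) × 0.052) = 99856 / 31184 ≈ 3.20.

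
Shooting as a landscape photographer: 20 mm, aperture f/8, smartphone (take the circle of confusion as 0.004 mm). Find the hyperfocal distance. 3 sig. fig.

Hyperfocal distance H = f²/(N·c) + f = 20²/(8 × 0.004) + 20 = 400/0.032 + 20 ≈ 12520.0 mm ≈ 12.5 m.

12.5 m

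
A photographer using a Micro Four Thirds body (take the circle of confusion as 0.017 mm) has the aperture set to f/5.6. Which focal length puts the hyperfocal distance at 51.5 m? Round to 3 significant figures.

70.0 mm

From H = f²/(N·c) + f, with f ≪ H: f ≈ √(H·N·c) = √(51500 × 5.6 × 0.017) = √4902.8 ≈ 70.02 mm.
The +f correction barely moves this — solving exactly, f² + N·c·f − N·c·H = 0 ⇒ f = (−N·c + √((N·c)² + 4·N·c·H))/2 = (−0.0952 + √19611)/2 ≈ 69.972 mm, so f ≈ 70.0 mm.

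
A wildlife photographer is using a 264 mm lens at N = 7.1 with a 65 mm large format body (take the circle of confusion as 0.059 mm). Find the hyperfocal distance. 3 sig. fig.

167 m

Hyperfocal distance H = f²/(N·c) + f = 264²/(7.1 × 0.059) + 264 = 69696/0.4189 + 264 ≈ 166642.6 mm ≈ 167 m.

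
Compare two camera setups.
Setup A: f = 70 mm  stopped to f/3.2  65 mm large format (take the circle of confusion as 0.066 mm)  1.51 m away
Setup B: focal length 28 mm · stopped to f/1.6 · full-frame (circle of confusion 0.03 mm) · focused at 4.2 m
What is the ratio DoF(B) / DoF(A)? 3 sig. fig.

12.2

Setup A: H = 70²/(3.2×0.066) + 70 ≈ 23270.8 mm; DoF = Df − Dn = 1609.92 − 1421.76 ≈ 188.16 mm.
Setup B: H = 28²/(1.6×0.03) + 28 ≈ 16361.3 mm; DoF = Df − Dn = 5640.8 − 3345.5 ≈ 2295.3 mm.
Ratio = 2295.3 / 188.16 ≈ 12.2.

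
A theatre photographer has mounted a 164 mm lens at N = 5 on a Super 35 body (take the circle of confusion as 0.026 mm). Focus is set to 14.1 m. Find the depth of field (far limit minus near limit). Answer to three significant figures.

1.91 m

Hyperfocal distance H = f²/(N·c) + f = 164²/(5 × 0.026) + 164 = 26896/0.13 + 164 ≈ 207056.3 mm ≈ 207.1 m.
Near limit Dn = s·(H − f)/(H + s − 2f) = 14100 × (207056.3 − 164) / (207056.3 + 14100 − 2 × 164) = 14100 × 206892.3 / 220828.3 ≈ 13210.2 mm.
Far limit Df = s·(H − f)/(H − s) = 14100 × (207056.3 − 164) / (207056.3 − 14100) = 14100 × 206892.3 / 192956.3 ≈ 15118.4 mm.
Depth of field = Df − Dn = 15118.4 − 13210.2 ≈ 1908.2 mm ≈ 1.91 m.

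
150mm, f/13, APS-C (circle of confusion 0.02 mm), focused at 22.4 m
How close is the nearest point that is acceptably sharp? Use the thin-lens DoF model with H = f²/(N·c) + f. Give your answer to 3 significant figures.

17.8 m

Hyperfocal distance H = f²/(N·c) + f = 150²/(13 × 0.02) + 150 = 22500/0.26 + 150 ≈ 86688.5 mm ≈ 86.69 m.
Near limit Dn = s·(H − f)/(H + s − 2f) = 22400 × (86688.5 − 150) / (86688.5 + 22400 − 2 × 150) = 22400 × 86538.5 / 108788.5 ≈ 17819 mm ≈ 17.8 m.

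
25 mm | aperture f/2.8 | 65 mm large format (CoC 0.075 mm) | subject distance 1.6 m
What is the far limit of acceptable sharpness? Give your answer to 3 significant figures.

Hyperfocal distance H = f²/(N·c) + f = 25²/(2.8 × 0.075) + 25 = 625/0.21 + 25 ≈ 3001.2 mm ≈ 3.001 m.
Far limit Df = s·(H − f)/(H − s) = 1600 × (3001.2 − 25) / (3001.2 − 1600) = 1600 × 2976.2 / 1401.2 ≈ 3398.5 mm ≈ 3.40 m.

3.40 m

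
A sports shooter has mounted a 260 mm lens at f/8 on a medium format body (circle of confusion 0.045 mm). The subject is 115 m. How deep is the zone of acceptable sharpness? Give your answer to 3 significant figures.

224 m

Hyperfocal distance H = f²/(N·c) + f = 260²/(8 × 0.045) + 260 = 67600/0.36 + 260 ≈ 188037.8 mm ≈ 188.0 m.
Near limit Dn = s·(H − f)/(H + s − 2f) = 115000 × (188037.8 − 260) / (188037.8 + 115000 − 2 × 260) = 115000 × 187777.8 / 302517.8 ≈ 71382 mm.
Far limit Df = s·(H − f)/(H − s) = 115000 × (188037.8 − 260) / (188037.8 − 115000) = 115000 × 187777.8 / 73037.8 ≈ 295661 mm.
Depth of field = Df − Dn = 295661 − 71382 ≈ 224279 mm ≈ 224 m.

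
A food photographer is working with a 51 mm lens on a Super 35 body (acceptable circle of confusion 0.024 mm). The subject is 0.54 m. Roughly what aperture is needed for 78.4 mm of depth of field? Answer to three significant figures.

f/16

Write h = H − f = f²/(N·c). The thin-lens limits are Dn = s·h/(h + (s−f)) and Df = s·h/(h − (s−f)), so DoF = Df − Dn = 2·s·(s−f)·h / (h² − (s−f)²).
That is a quadratic in h: DoF·h² − 2·s·(s−f)·h − DoF·(s−f)² = 0 ⇒ h = (s−f)·(s + √(s² + DoF²)) / DoF = 489 × (540 + √(540² + 78.4²)) / 78.4 = 489 × (540 + 545.662) / 78.4 ≈ 6771.5 mm.
Then N = f²/(c·h) = 51² / (0.024 × 6771.5) = 2601 / 162.52 ≈ 16.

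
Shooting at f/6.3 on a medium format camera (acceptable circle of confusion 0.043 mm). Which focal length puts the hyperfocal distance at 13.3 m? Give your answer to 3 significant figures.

59.9 mm

From H = f²/(N·c) + f, with f ≪ H: f ≈ √(H·N·c) = √(13300 × 6.3 × 0.043) = √3603.0 ≈ 60.02 mm.
Exact: f² + N·c·f − N·c·H = 0 ⇒ f = (−N·c + √((N·c)² + 4·N·c·H))/2 = (−0.2709 + √14412)/2 ≈ 59.889 mm ≈ 59.9 mm.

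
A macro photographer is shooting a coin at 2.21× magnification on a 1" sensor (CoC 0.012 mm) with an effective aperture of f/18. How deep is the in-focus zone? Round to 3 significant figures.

At magnification m, DoF ≈ 2·N_eff·c/m² = 2 × 18 × 0.012 / 2.21² = 0.432 / 4.884 ≈ 0.0885 mm.

0.0885 mm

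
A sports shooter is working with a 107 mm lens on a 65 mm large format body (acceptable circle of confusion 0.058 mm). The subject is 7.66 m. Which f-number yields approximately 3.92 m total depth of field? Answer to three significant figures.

f/6.30

Write h = H − f = f²/(N·c). The thin-lens limits are Dn = s·h/(h + (s−f)) and Df = s·h/(h − (s−f)), so DoF = Df − Dn = 2·s·(s−f)·h / (h² − (s−f)²).
That is a quadratic in h: DoF·h² − 2·s·(s−f)·h − DoF·(s−f)² = 0 ⇒ h = (s−f)·(s + √(s² + DoF²)) / DoF = 7553 × (7660 + √(7660² + 3920²)) / 3920 = 7553 × (7660 + 8604.77) / 3920 ≈ 31339 mm.
Then N = f²/(c·h) = 107² / (0.058 × 31339) = 11449 / 1817.6 ≈ 6.30.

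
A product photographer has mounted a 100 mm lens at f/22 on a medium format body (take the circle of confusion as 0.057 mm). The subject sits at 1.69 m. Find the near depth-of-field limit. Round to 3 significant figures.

Hyperfocal distance H = f²/(N·c) + f = 100²/(22 × 0.057) + 100 = 10000/1.254 + 100 ≈ 8074.5 mm ≈ 8.074 m.
Near limit Dn = s·(H − f)/(H + s − 2f) = 1690 × (8074.5 − 100) / (8074.5 + 1690 − 2 × 100) = 1690 × 7974.5 / 9564.5 ≈ 1409.1 mm ≈ 1.41 m.

1.41 m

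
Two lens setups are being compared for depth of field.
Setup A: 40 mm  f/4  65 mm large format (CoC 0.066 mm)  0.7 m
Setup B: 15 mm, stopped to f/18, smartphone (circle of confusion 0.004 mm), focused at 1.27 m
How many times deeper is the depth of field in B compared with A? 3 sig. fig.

7.88

Setup A: H = 40²/(4×0.066) + 40 ≈ 6100.6 mm; DoF = Df − Dn = 785.55 − 631.26 ≈ 154.29 mm.
Setup B: H = 15²/(18×0.004) + 15 ≈ 3140.0 mm; DoF = Df − Dn = 2122.3 − 906.1 ≈ 1216.2 mm.
Ratio = 1216.2 / 154.29 ≈ 7.88.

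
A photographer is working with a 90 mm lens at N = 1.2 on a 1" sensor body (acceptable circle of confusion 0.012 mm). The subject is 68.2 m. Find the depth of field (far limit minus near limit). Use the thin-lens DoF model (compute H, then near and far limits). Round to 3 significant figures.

Hyperfocal distance H = f²/(N·c) + f = 90²/(1.2 × 0.012) + 90 = 8100/0.0144 + 90 ≈ 562590.0 mm ≈ 562.6 m.
Near limit Dn = s·(H − f)/(H + s − 2f) = 68200 × (562590.0 − 90) / (562590.0 + 68200 − 2 × 90) = 68200 × 562500.0 / 630610.0 ≈ 60834 mm.
Far limit Df = s·(H − f)/(H − s) = 68200 × (562590.0 − 90) / (562590.0 − 68200) = 68200 × 562500.0 / 494390.0 ≈ 77596 mm.
Depth of field = Df − Dn = 77596 − 60834 ≈ 16762 mm ≈ 16.8 m.

16.8 m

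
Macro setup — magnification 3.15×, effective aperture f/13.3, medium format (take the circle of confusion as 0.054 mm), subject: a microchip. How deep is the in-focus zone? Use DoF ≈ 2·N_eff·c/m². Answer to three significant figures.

At magnification m, DoF ≈ 2·N_eff·c/m² = 2 × 13.3 × 0.054 / 3.15² = 1.436 / 9.922 ≈ 0.145 mm.

0.145 mm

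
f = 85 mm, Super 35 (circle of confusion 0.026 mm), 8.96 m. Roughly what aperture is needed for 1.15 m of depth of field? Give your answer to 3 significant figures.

Write h = H − f = f²/(N·c). The thin-lens limits are Dn = s·h/(h + (s−f)) and Df = s·h/(h − (s−f)), so DoF = Df − Dn = 2·s·(s−f)·h / (h² − (s−f)²).
That is a quadratic in h: DoF·h² − 2·s·(s−f)·h − DoF·(s−f)² = 0 ⇒ h = (s−f)·(s + √(s² + DoF²)) / DoF = 8875 × (8960 + √(8960² + 1150²)) / 1150 = 8875 × (8960 + 9033.50) / 1150 ≈ 138863 mm.
Then N = f²/(c·h) = 85² / (0.026 × 138863) = 7225 / 3610.4 ≈ 2.00.

f/2.00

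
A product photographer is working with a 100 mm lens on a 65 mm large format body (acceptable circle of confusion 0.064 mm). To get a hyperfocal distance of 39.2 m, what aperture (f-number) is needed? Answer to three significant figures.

Rearrange H = f²/(N·c) + f for N: N = f² / ((H − f)·c).
N = 100² / ((39200 − 100) × 0.064) = 10000 / 2502 ≈ 4.

f/4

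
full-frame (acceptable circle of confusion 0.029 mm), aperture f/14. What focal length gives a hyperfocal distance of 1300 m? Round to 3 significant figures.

From H = f²/(N·c) + f, with f ≪ H: f ≈ √(H·N·c) = √(1300000 × 14 × 0.029) = √527800 ≈ 726.5 mm.
Exact: f² + N·c·f − N·c·H = 0 ⇒ f = (−N·c + √((N·c)² + 4·N·c·H))/2 = (−0.406 + √2111200)/2 ≈ 726.30 mm ≈ 726 mm.

726 mm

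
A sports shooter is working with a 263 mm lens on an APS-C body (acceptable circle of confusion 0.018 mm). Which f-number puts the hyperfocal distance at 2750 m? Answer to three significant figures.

Rearrange H = f²/(N·c) + f for N: N = f² / ((H − f)·c).
N = 263² / ((2750000 − 263) × 0.018) = 69169 / 49495 ≈ 1.40.

f/1.40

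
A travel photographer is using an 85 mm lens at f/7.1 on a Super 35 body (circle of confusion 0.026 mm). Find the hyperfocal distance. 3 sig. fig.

Hyperfocal distance H = f²/(N·c) + f = 85²/(7.1 × 0.026) + 85 = 7225/0.1846 + 85 ≈ 39223.7 mm ≈ 39.2 m.

39.2 m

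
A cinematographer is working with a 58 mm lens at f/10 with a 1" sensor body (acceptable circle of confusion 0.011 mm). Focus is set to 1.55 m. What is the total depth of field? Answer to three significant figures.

Hyperfocal distance H = f²/(N·c) + f = 58²/(10 × 0.011) + 58 = 3364/0.11 + 58 ≈ 30639.8 mm ≈ 30.64 m.
Near limit Dn = s·(H − f)/(H + s − 2f) = 1550 × (30639.8 − 58) / (30639.8 + 1550 − 2 × 58) = 1550 × 30581.8 / 32073.8 ≈ 1477.90 mm.
Far limit Df = s·(H − f)/(H − s) = 1550 × (30639.8 − 58) / (30639.8 − 1550) = 1550 × 30581.8 / 29089.8 ≈ 1629.50 mm.
Depth of field = Df − Dn = 1629.50 − 1477.90 ≈ 151.60 mm.

152 mm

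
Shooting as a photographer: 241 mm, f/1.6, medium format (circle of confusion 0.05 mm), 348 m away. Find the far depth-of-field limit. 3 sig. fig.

668 m

Hyperfocal distance H = f²/(N·c) + f = 241²/(1.6 × 0.05) + 241 = 58081/0.08 + 241 ≈ 726253.5 mm ≈ 726.3 m.
Far limit Df = s·(H − f)/(H − s) = 348000 × (726253.5 − 241) / (726253.5 − 348000) = 348000 × 726012.5 / 378253.5 ≈ 667945 mm ≈ 668 m.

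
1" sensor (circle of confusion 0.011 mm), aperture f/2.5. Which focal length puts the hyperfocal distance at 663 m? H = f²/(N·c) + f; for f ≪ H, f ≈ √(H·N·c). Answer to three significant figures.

From H = f²/(N·c) + f, with f ≪ H: f ≈ √(H·N·c) = √(663000 × 2.5 × 0.011) = √18232 ≈ 135.0 mm.
The +f correction barely moves this — solving exactly, f² + N·c·f − N·c·H = 0 ⇒ f = (−N·c + √((N·c)² + 4·N·c·H))/2 = (−0.0275 + √72930)/2 ≈ 135.01 mm, so f ≈ 135 mm.

135 mm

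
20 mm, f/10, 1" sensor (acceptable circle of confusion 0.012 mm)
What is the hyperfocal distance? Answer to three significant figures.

Hyperfocal distance H = f²/(N·c) + f = 20²/(10 × 0.012) + 20 = 400/0.12 + 20 ≈ 3353.3 mm ≈ 3.35 m.

3.35 m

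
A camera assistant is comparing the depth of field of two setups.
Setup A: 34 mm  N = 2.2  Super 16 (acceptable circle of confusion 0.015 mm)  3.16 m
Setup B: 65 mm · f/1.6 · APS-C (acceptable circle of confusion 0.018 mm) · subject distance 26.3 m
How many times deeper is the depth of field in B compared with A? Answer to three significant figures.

17.1

Setup A: H = 34²/(2.2×0.015) + 34 ≈ 35064.3 mm; DoF = Df − Dn = 3469.62 − 2901.11 ≈ 568.51 mm.
Setup B: H = 65²/(1.6×0.018) + 65 ≈ 146766.4 mm; DoF = Df − Dn = 32027.6 − 22310.2 ≈ 9717.4 mm.
Ratio = 9717.4 / 568.51 ≈ 17.1.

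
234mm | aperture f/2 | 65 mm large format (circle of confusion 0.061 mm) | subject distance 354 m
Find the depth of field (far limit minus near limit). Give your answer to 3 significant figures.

Hyperfocal distance H = f²/(N·c) + f = 234²/(2 × 0.061) + 234 = 54756/0.122 + 234 ≈ 449053.7 mm ≈ 449.1 m.
Near limit Dn = s·(H − f)/(H + s − 2f) = 354000 × (449053.7 − 234) / (449053.7 + 354000 − 2 × 234) = 354000 × 448819.7 / 802585.7 ≈ 197963 mm.
Far limit Df = s·(H − f)/(H − s) = 354000 × (449053.7 − 234) / (449053.7 − 354000) = 354000 × 448819.7 / 95053.7 ≈ 1671499 mm.
Depth of field = Df − Dn = 1671499 − 197963 ≈ 1473536 mm ≈ 1470 m.

1470 m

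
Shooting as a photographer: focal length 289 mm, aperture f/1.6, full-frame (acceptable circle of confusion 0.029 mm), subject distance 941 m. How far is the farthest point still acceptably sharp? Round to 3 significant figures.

Hyperfocal distance H = f²/(N·c) + f = 289²/(1.6 × 0.029) + 289 = 83521/0.0464 + 289 ≈ 1800310.6 mm ≈ 1800 m.
Far limit Df = s·(H − f)/(H − s) = 941000 × (1800310.6 − 289) / (1800310.6 − 941000) = 941000 × 1800021.6 / 859310.6 ≈ 1971139 mm ≈ 1970 m.

1970 m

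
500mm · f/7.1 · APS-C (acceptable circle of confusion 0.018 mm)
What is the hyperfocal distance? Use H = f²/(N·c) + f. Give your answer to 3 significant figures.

1960 m

Hyperfocal distance H = f²/(N·c) + f = 500²/(7.1 × 0.018) + 500 = 250000/0.1278 + 500 ≈ 1956681.5 mm ≈ 1960 m.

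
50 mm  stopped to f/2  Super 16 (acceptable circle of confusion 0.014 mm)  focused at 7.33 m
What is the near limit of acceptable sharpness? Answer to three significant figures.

6.78 m

Hyperfocal distance H = f²/(N·c) + f = 50²/(2 × 0.014) + 50 = 2500/0.028 + 50 ≈ 89335.7 mm ≈ 89.34 m.
Near limit Dn = s·(H − f)/(H + s − 2f) = 7330 × (89335.7 − 50) / (89335.7 + 7330 − 2 × 50) = 7330 × 89285.7 / 96565.7 ≈ 6777.4 mm ≈ 6.78 m.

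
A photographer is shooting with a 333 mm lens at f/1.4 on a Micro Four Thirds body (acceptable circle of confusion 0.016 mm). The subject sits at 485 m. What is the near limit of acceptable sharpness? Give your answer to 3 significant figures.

442 m

Hyperfocal distance H = f²/(N·c) + f = 333²/(1.4 × 0.016) + 333 = 110889/0.0224 + 333 ≈ 4950734.8 mm ≈ 4951 m.
Near limit Dn = s·(H − f)/(H + s − 2f) = 485000 × (4950734.8 − 333) / (4950734.8 + 485000 − 2 × 333) = 485000 × 4950401.8 / 5435068.8 ≈ 441751 mm ≈ 442 m.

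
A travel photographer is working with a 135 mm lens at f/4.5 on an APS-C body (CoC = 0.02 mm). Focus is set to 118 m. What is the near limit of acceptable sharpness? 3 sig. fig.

Hyperfocal distance H = f²/(N·c) + f = 135²/(4.5 × 0.02) + 135 = 18225/0.09 + 135 ≈ 202635.0 mm ≈ 202.6 m.
Near limit Dn = s·(H − f)/(H + s − 2f) = 118000 × (202635.0 − 135) / (202635.0 + 118000 − 2 × 135) = 118000 × 202500.0 / 320365.0 ≈ 74587 mm ≈ 74.6 m.

74.6 m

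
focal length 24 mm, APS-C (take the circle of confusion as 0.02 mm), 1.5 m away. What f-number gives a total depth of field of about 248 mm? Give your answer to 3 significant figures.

Write h = H − f = f²/(N·c). The thin-lens limits are Dn = s·h/(h + (s−f)) and Df = s·h/(h − (s−f)), so DoF = Df − Dn = 2·s·(s−f)·h / (h² − (s−f)²).
That is a quadratic in h: DoF·h² − 2·s·(s−f)·h − DoF·(s−f)² = 0 ⇒ h = (s−f)·(s + √(s² + DoF²)) / DoF = 1476 × (1500 + √(1500² + 248²)) / 248 = 1476 × (1500 + 1520.36) / 248 ≈ 17976 mm.
Then N = f²/(c·h) = 24² / (0.02 × 17976) = 576 / 359.52 ≈ 1.60.

f/1.60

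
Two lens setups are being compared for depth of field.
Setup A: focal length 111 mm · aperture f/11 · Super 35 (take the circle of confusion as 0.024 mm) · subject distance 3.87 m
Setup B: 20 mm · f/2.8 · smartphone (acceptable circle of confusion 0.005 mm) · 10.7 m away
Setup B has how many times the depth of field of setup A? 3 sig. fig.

Setup A: H = 111²/(11×0.024) + 111 ≈ 46781.5 mm; DoF = Df − Dn = 4209.01 − 3581.53 ≈ 627.48 mm.
Setup B: H = 20²/(2.8×0.005) + 20 ≈ 28591.4 mm; DoF = Df − Dn = 17087.2 − 7788.6 ≈ 9298.6 mm.
Ratio = 9298.6 / 627.48 ≈ 14.8.

14.8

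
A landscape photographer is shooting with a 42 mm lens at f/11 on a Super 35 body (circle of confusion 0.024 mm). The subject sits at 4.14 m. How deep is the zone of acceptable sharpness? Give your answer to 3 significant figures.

Hyperfocal distance H = f²/(N·c) + f = 42²/(11 × 0.024) + 42 = 1764/0.264 + 42 ≈ 6723.8 mm ≈ 6.724 m.
Near limit Dn = s·(H − f)/(H + s − 2f) = 4140 × (6723.8 − 42) / (6723.8 + 4140 − 2 × 42) = 4140 × 6681.8 / 10779.8 ≈ 2566.2 mm.
Far limit Df = s·(H − f)/(H − s) = 4140 × (6723.8 − 42) / (6723.8 − 4140) = 4140 × 6681.8 / 2583.8 ≈ 10706.1 mm.
Depth of field = Df − Dn = 10706.1 − 2566.2 ≈ 8139.9 mm ≈ 8.14 m.

8.14 m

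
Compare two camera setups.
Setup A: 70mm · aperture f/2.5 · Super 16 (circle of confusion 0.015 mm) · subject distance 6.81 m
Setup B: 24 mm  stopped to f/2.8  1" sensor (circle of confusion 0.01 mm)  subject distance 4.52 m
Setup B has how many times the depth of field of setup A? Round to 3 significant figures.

2.95

Setup A: H = 70²/(2.5×0.015) + 70 ≈ 130736.7 mm; DoF = Df − Dn = 7180.38 − 6475.96 ≈ 704.42 mm.
Setup B: H = 24²/(2.8×0.01) + 24 ≈ 20595.4 mm; DoF = Df − Dn = 5784.2 − 3709.3 ≈ 2074.9 mm.
Ratio = 2074.9 / 704.42 ≈ 2.95.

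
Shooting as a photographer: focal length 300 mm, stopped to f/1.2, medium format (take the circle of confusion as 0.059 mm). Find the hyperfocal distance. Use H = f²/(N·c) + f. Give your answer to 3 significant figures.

1270 m

Hyperfocal distance H = f²/(N·c) + f = 300²/(1.2 × 0.059) + 300 = 90000/0.0708 + 300 ≈ 1271486.4 mm ≈ 1270 m.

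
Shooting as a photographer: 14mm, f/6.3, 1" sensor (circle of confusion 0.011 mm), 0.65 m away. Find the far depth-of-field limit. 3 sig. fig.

Hyperfocal distance H = f²/(N·c) + f = 14²/(6.3 × 0.011) + 14 = 196/0.0693 + 14 ≈ 2842.3 mm ≈ 2.842 m.
Far limit Df = s·(H − f)/(H − s) = 650 × (2842.3 − 14) / (2842.3 − 650) = 650 × 2828.3 / 2192.3 ≈ 838.57 mm ≈ 0.839 m.

0.839 m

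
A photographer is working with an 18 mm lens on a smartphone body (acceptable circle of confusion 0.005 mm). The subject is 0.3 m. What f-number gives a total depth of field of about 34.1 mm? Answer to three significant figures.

f/13

Write h = H − f = f²/(N·c). The thin-lens limits are Dn = s·h/(h + (s−f)) and Df = s·h/(h − (s−f)), so DoF = Df − Dn = 2·s·(s−f)·h / (h² − (s−f)²).
That is a quadratic in h: DoF·h² − 2·s·(s−f)·h − DoF·(s−f)² = 0 ⇒ h = (s−f)·(s + √(s² + DoF²)) / DoF = 282 × (300 + √(300² + 34.1²)) / 34.1 = 282 × (300 + 301.932) / 34.1 ≈ 4977.9 mm.
Then N = f²/(c·h) = 18² / (0.005 × 4977.9) = 324 / 24.889 ≈ 13.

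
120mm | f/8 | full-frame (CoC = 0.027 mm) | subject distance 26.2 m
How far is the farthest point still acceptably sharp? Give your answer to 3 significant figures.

43.0 m

Hyperfocal distance H = f²/(N·c) + f = 120²/(8 × 0.027) + 120 = 14400/0.216 + 120 ≈ 66786.7 mm ≈ 66.79 m.
Far limit Df = s·(H − f)/(H − s) = 26200 × (66786.7 − 120) / (66786.7 − 26200) = 26200 × 66666.7 / 40586.7 ≈ 43035 mm ≈ 43.0 m.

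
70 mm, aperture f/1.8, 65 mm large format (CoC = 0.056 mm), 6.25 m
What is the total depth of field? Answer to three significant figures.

Hyperfocal distance H = f²/(N·c) + f = 70²/(1.8 × 0.056) + 70 = 4900/0.1008 + 70 ≈ 48681.1 mm ≈ 48.68 m.
Near limit Dn = s·(H − f)/(H + s − 2f) = 6250 × (48681.1 − 70) / (48681.1 + 6250 − 2 × 70) = 6250 × 48611.1 / 54791.1 ≈ 5545.0 mm.
Far limit Df = s·(H − f)/(H − s) = 6250 × (48681.1 − 70) / (48681.1 − 6250) = 6250 × 48611.1 / 42431.1 ≈ 7160.3 mm.
Depth of field = Df − Dn = 7160.3 − 5545.0 ≈ 1615.3 mm ≈ 1.62 m.

1.62 m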